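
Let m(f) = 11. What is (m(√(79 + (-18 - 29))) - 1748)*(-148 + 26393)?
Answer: -45587565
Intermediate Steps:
(m(√(79 + (-18 - 29))) - 1748)*(-148 + 26393) = (11 - 1748)*(-148 + 26393) = -1737*26245 = -45587565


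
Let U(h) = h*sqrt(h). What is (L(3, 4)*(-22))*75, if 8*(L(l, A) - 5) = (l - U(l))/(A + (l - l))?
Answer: -134475/16 + 2475*sqrt(3)/16 ≈ -8136.8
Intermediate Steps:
U(h) = h**(3/2)
L(l, A) = 5 + (l - l**(3/2))/(8*A) (L(l, A) = 5 + ((l - l**(3/2))/(A + (l - l)))/8 = 5 + ((l - l**(3/2))/(A + 0))/8 = 5 + ((l - l**(3/2))/A)/8 = 5 + (l - l**(3/2))/(8*A))
(L(3, 4)*(-22))*75 = (((1/8)*(3 - 3**(3/2) + 40*4)/4)*(-22))*75 = (((1/8)*(1/4)*(3 - 3*sqrt(3) + 160))*(-22))*75 = (((1/8)*(1/4)*(163 - 3*sqrt(3)))*(-22))*75 = ((163/32 - 3*sqrt(3)/32)*(-22))*75 = (-1793/16 + 33*sqrt(3)/16)*75 = -134475/16 + 2475*sqrt(3)/16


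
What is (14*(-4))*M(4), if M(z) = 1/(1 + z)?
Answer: -56/5 ≈ -11.200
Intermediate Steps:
(14*(-4))*M(4) = (14*(-4))/(1 + 4) = -56/5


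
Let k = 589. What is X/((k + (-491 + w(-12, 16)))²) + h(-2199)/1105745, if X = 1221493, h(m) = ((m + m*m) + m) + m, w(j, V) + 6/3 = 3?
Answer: 1397988845489/10837406745 ≈ 129.00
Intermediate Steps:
w(j, V) = 1 (w(j, V) = -2 + 3 = 1)
h(m) = m² + 3*m (h(m) = ((m + m²) + m) + m = (m² + 2*m) + m = m² + 3*m)
X/((k + (-491 + w(-12, 16)))²) + h(-2199)/1105745 = 1221493/((589 + (-491 + 1))²) - 2199*(3 - 2199)/1105745 = 1221493/((589 - 490)²) - 2199*(-2196)*(1/1105745) = 1221493/(99²) + 4829004*(1/1105745) = 1221493/9801 + 4829004/1105745 = 1397988845489/10837406745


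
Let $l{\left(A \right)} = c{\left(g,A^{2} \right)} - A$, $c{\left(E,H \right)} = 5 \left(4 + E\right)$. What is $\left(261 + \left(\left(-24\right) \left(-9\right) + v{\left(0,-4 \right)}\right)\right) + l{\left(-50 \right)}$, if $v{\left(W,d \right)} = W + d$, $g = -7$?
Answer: $508$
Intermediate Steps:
$c{\left(E,H \right)} = 20 + 5 E$
$l{\left(A \right)} = -15 - A$ ($l{\left(A \right)} = \left(20 + 5 \left(-7\right)\right) - A = \left(20 - 35\right) - A = -15 - A$)
$\left(261 + \left(\left(-24\right) \left(-9\right) + v{\left(0,-4 \right)}\right)\right) + l{\left(-50 \right)} = \left(261 + \left(\left(-24\right) \left(-9\right) + \left(0 - 4\right)\right)\right) - -35 = \left(261 + \left(216 - 4\right)\right) + \left(-15 + 50\right) = \left(261 + 212\right) + 35 = 473 + 35 = 508$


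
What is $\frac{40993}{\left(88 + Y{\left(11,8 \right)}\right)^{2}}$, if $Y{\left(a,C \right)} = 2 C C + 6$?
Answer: $\frac{40993}{49284} \approx 0.83177$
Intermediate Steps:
$Y{\left(a,C \right)} = 6 + 2 C^{2}$ ($Y{\left(a,C \right)} = 2 C^{2} + 6 = 6 + 2 C^{2}$)
$\frac{40993}{\left(88 + Y{\left(11,8 \right)}\right)^{2}} = \frac{40993}{\left(88 + \left(6 + 2 \cdot 8^{2}\right)\right)^{2}} = \frac{40993}{\left(88 + \left(6 + 2 \cdot 64\right)\right)^{2}} = \frac{40993}{\left(88 + \left(6 + 128\right)\right)^{2}} = \frac{40993}{\left(88 + 134\right)^{2}} = \frac{40993}{222^{2}} = \frac{40993}{49284}$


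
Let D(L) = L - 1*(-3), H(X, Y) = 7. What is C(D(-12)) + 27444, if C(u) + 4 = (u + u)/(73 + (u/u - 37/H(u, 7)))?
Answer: 13198514/481 ≈ 27440.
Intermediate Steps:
D(L) = 3 + L (D(L) = L + 3 = 3 + L)
C(u) = -4 + 14*u/481 (C(u) = -4 + (u + u)/(73 + (u/u - 37/7)) = -4 + (2*u)/(73 + (1 - 37*1/7)) = -4 + (2*u)/(73 + (1 - 37/7)) = -4 + (2*u)/(73 - 30/7) = -4 + (2*u)/(481/7) = -4 + (2*u)*(7/481) = -4 + 14*u/481)
C(D(-12)) + 27444 = (-4 + 14*(3 - 12)/481) + 27444 = (-4 + (14/481)*(-9)) + 27444 = (-4 - 126/481) + 27444 = -2050/481 + 27444 = 13198514/481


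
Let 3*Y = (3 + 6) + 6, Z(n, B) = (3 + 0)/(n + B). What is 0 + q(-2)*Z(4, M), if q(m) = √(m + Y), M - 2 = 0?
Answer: √3/2 ≈ 0.86602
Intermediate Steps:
M = 2 (M = 2 + 0 = 2)
Z(n, B) = 3/(B + n)
Y = 5 (Y = ((3 + 6) + 6)/3 = (9 + 6)/3 = (⅓)*15 = 5)
q(m) = √(5 + m) (q(m) = √(m + 5) = √(5 + m))
0 + q(-2)*Z(4, M) = 0 + √(5 - 2)*(3/(2 + 4)) = 0 + √3*(3/6) = 0 + √3*(3*(⅙)) = 0 + √3*(½) = 0 + √3/2 = √3/2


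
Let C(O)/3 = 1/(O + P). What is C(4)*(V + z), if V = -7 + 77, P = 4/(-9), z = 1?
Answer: 1917/32 ≈ 59.906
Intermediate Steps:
P = -4/9 (P = 4*(-1/9) = -4/9 ≈ -0.44444)
C(O) = 3/(-4/9 + O) (C(O) = 3/(O - 4/9) = 3/(-4/9 + O))
V = 70
C(4)*(V + z) = (27/(-4 + 9*4))*(70 + 1) = (27/(-4 + 36))*71 = (27/32)*71 = 1917/32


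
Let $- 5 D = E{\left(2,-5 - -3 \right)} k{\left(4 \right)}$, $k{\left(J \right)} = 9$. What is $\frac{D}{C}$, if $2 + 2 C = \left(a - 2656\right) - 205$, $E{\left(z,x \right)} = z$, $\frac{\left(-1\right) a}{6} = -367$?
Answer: $\frac{36}{3305} \approx 0.010893$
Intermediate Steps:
$a = 2202$ ($a = \left(-6\right) \left(-367\right) = 2202$)
$D = - \frac{18}{5}$ ($D = - \frac{2 \cdot 9}{5} = \left(- \frac{1}{5}\right) 18 = - \frac{18}{5} \approx -3.6$)
$C = - \frac{661}{2}$ ($C = -1 + \frac{\left(2202 - 2656\right) - 205}{2} = -1 + \frac{-454 - 205}{2} = -1 + \frac{1}{2} \left(-659\right) = -1 - \frac{659}{2} = - \frac{661}{2} \approx -330.5$)
$\frac{D}{C} = - \frac{18}{5 \left(- \frac{661}{2}\right)} = \left(- \frac{18}{5}\right) \left(- \frac{2}{661}\right) = \frac{36}{3305}$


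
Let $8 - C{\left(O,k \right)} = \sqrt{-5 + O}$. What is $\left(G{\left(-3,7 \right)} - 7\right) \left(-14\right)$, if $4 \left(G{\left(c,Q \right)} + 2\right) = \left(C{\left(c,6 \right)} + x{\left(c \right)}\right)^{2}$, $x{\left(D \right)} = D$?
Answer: $\frac{133}{2} + 70 i \sqrt{2} \approx 66.5 + 98.995 i$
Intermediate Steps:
$C{\left(O,k \right)} = 8 - \sqrt{-5 + O}$
$G{\left(c,Q \right)} = -2 + \frac{\left(8 + c - \sqrt{-5 + c}\right)^{2}}{4}$ ($G{\left(c,Q \right)} = -2 + \frac{\left(\left(8 - \sqrt{-5 + c}\right) + c\right)^{2}}{4} = -2 + \frac{\left(8 + c - \sqrt{-5 + c}\right)^{2}}{4}$)
$\left(G{\left(-3,7 \right)} - 7\right) \left(-14\right) = \left(\left(-2 + \frac{\left(8 - 3 - \sqrt{-5 - 3}\right)^{2}}{4}\right) - 7\right) \left(-14\right) = \left(\left(-2 + \frac{\left(8 - 3 - \sqrt{-8}\right)^{2}}{4}\right) - 7\right) \left(-14\right) = \left(\left(-2 + \frac{\left(8 - 3 - 2 i \sqrt{2}\right)^{2}}{4}\right) - 7\right) \left(-14\right) = \left(\left(-2 + \frac{\left(5 - 2 i \sqrt{2}\right)^{2}}{4}\right) - 7\right) \left(-14\right) = \left(-9 + \frac{\left(5 - 2 i \sqrt{2}\right)^{2}}{4}\right) \left(-14\right) = 126 - \frac{7 \left(5 - 2 i \sqrt{2}\right)^{2}}{2}$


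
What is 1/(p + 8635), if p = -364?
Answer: 1/8271 ≈ 0.00012090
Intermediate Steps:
1/(p + 8635) = 1/(-364 + 8635) = 1/8271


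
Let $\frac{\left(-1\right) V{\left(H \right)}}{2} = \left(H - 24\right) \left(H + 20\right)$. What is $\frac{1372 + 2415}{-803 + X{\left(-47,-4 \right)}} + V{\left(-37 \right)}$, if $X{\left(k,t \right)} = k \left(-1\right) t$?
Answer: $- \frac{2059121}{991} \approx -2077.8$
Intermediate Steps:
$V{\left(H \right)} = - 2 \left(-24 + H\right) \left(20 + H\right)$ ($V{\left(H \right)} = - 2 \left(H - 24\right) \left(H + 20\right) = - 2 \left(-24 + H\right) \left(20 + H\right)$)
$X{\left(k,t \right)} = - k t$
$\frac{1372 + 2415}{-803 + X{\left(-47,-4 \right)}} + V{\left(-37 \right)} = \frac{1372 + 2415}{-803 - \left(-47\right) \left(-4\right)} + \left(960 - 2 \left(-37\right)^{2} + 8 \left(-37\right)\right) = \frac{3787}{-803 - 188} - 2074 = \frac{3787}{-991} - 2074 = 3787 \left(- \frac{1}{991}\right) - 2074 = - \frac{3787}{991} - 2074 = - \frac{2059121}{991}$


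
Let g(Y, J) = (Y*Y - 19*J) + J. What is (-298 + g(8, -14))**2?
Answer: 324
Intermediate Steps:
g(Y, J) = Y**2 - 18*J (g(Y, J) = (Y**2 - 19*J) + J = Y**2 - 18*J)
(-298 + g(8, -14))**2 = (-298 + (8**2 - 18*(-14)))**2 = (-298 + (64 + 252))**2 = (-298 + 316)**2 = 18**2 = 324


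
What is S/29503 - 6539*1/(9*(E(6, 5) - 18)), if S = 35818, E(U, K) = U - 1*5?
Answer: 198400271/4513959 ≈ 43.953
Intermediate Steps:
E(U, K) = -5 + U (E(U, K) = U - 5 = -5 + U)
S/29503 - 6539*1/(9*(E(6, 5) - 18)) = 35818/29503 - 6539*1/(9*((-5 + 6) - 18)) = 35818*(1/29503) - 6539*1/(9*(1 - 18)) = 35818/29503 - 6539/(9*(-17)) = 35818/29503 - 6539/(-153) = 35818/29503 - 6539*(-1/153) = 35818/29503 + 6539/153 = 198400271/4513959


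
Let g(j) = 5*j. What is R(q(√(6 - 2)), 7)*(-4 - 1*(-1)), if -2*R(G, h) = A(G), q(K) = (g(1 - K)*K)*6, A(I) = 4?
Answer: 6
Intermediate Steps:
q(K) = 6*K*(5 - 5*K) (q(K) = ((5*(1 - K))*K)*6 = ((5 - 5*K)*K)*6 = (K*(5 - 5*K))*6 = 6*K*(5 - 5*K))
R(G, h) = -2 (R(G, h) = -½*4 = -2)
R(q(√(6 - 2)), 7)*(-4 - 1*(-1)) = -2*(-4 - 1*(-1)) = -2*(-4 + 1) = -2*(-3) = 6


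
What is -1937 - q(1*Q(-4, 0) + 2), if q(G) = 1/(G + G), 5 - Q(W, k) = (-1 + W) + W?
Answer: -61985/32 ≈ -1937.0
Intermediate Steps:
Q(W, k) = 6 - 2*W (Q(W, k) = 5 - ((-1 + W) + W) = 5 - (-1 + 2*W) = 5 + (1 - 2*W) = 6 - 2*W)
q(G) = 1/(2*G)
-1937 - q(1*Q(-4, 0) + 2) = -1937 - 1/(2*(1*(6 - 2*(-4)) + 2)) = -1937 - 1/(2*(1*(6 + 8) + 2)) = -1937 - 1/(2*(1*14 + 2)) = -1937 - 1/(2*(14 + 2)) = -1937 - 1/(2*16) = -1937 - 1*1/32 = -1937 - 1/32 = -61985/32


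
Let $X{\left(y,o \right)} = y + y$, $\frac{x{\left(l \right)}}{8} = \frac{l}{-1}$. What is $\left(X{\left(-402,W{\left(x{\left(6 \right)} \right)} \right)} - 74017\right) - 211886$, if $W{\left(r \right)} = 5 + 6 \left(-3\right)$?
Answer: $-286707$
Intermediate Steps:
$x{\left(l \right)} = - 8 l$ ($x{\left(l \right)} = 8 \frac{l}{-1} = 8 l \left(-1\right) = 8 \left(- l\right) = - 8 l$)
$W{\left(r \right)} = -13$ ($W{\left(r \right)} = 5 - 18 = -13$)
$X{\left(y,o \right)} = 2 y$
$\left(X{\left(-402,W{\left(x{\left(6 \right)} \right)} \right)} - 74017\right) - 211886 = \left(2 \left(-402\right) - 74017\right) - 211886 = \left(-804 - 74017\right) - 211886 = -74821 - 211886 = -286707$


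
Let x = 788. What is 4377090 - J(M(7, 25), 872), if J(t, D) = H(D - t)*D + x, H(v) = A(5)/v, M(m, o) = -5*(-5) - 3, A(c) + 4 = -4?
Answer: 1859931838/425 ≈ 4.3763e+6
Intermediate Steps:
A(c) = -8 (A(c) = -4 - 4 = -8)
M(m, o) = 22 (M(m, o) = 25 - 3 = 22)
H(v) = -8/v
J(t, D) = 788 - 8*D/(D - t) (J(t, D) = (-8/(D - t))*D + 788 = -8*D/(D - t) + 788 = 788 - 8*D/(D - t))
4377090 - J(M(7, 25), 872) = 4377090 - 4*(-197*22 + 195*872)/(872 - 1*22) = 4377090 - 4*(-4334 + 170040)/(872 - 22) = 4377090 - 4*165706/850 = 4377090 - 1*331412/425 = 4377090 - 331412/425 = 1859931838/425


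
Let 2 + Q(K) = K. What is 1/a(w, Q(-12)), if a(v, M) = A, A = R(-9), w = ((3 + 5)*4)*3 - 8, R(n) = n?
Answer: -⅑ ≈ -0.11111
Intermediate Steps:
Q(K) = -2 + K
w = 88 (w = (8*4)*3 - 8 = 32*3 - 8 = 96 - 8 = 88)
A = -9
a(v, M) = -9
1/a(w, Q(-12)) = 1/(-9) = -⅑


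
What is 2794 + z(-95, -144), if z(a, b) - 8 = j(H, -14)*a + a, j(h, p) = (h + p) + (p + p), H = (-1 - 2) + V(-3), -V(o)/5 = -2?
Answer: 6032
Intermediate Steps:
V(o) = 10 (V(o) = -5*(-2) = 10)
H = 7 (H = (-1 - 2) + 10 = -3 + 10 = 7)
j(h, p) = h + 3*p (j(h, p) = (h + p) + 2*p = h + 3*p)
z(a, b) = 8 - 34*a (z(a, b) = 8 + ((7 + 3*(-14))*a + a) = 8 + ((7 - 42)*a + a) = 8 + (-35*a + a) = 8 - 34*a)
2794 + z(-95, -144) = 2794 + (8 - 34*(-95)) = 2794 + (8 + 3230) = 2794 + 3238 = 6032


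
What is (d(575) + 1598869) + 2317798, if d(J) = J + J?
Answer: 3917817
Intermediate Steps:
d(J) = 2*J
(d(575) + 1598869) + 2317798 = (2*575 + 1598869) + 2317798 = (1150 + 1598869) + 2317798 = 1600019 + 2317798 = 3917817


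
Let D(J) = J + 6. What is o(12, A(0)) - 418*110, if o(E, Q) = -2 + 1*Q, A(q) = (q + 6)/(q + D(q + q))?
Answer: -45981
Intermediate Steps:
D(J) = 6 + J
A(q) = (6 + q)/(6 + 3*q) (A(q) = (q + 6)/(q + (6 + (q + q))) = (6 + q)/(q + (6 + 2*q)) = (6 + q)/(6 + 3*q))
o(E, Q) = -2 + Q
o(12, A(0)) - 418*110 = (-2 + (6 + 0)/(3*(2 + 0))) - 418*110 = (-2 + (1/3)*6/2) - 45980 = (-2 + (1/3)*(1/2)*6) - 45980 = (-2 + 1) - 45980 = -1 - 45980 = -45981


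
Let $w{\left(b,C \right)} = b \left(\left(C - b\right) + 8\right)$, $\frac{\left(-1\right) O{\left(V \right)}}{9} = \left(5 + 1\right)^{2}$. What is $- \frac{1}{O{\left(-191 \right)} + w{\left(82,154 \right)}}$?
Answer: $- \frac{1}{6236} \approx -0.00016036$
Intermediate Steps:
$O{\left(V \right)} = -324$ ($O{\left(V \right)} = - 9 \left(5 + 1\right)^{2} = - 9 \cdot 6^{2} = \left(-9\right) 36 = -324$)
$w{\left(b,C \right)} = b \left(8 + C - b\right)$
$- \frac{1}{O{\left(-191 \right)} + w{\left(82,154 \right)}} = - \frac{1}{-324 + 82 \left(8 + 154 - 82\right)} = - \frac{1}{-324 + 82 \cdot 80} = - \frac{1}{-324 + 6560} = - \frac{1}{6236}$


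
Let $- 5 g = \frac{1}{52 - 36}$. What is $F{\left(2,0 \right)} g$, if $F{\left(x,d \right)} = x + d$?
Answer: $- \frac{1}{40} \approx -0.025$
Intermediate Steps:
$g = - \frac{1}{80}$ ($g = - \frac{1}{5 \left(52 - 36\right)} = - \frac{1}{5 \cdot 16} = \left(- \frac{1}{5}\right) \frac{1}{16} = - \frac{1}{80} \approx -0.0125$)
$F{\left(x,d \right)} = d + x$
$F{\left(2,0 \right)} g = \left(0 + 2\right) \left(- \frac{1}{80}\right) = 2 \left(- \frac{1}{80}\right) = - \frac{1}{40}$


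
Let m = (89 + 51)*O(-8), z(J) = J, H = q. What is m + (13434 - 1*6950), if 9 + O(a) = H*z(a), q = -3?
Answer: 8584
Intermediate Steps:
H = -3
O(a) = -9 - 3*a
m = 2100 (m = (89 + 51)*(-9 - 3*(-8)) = 140*(-9 + 24) = 140*15 = 2100)
m + (13434 - 1*6950) = 2100 + (13434 - 1*6950) = 2100 + (13434 - 6950) = 2100 + 6484 = 8584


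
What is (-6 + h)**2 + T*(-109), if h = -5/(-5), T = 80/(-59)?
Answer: 10195/59 ≈ 172.80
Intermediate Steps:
T = -80/59 (T = 80*(-1/59) = -80/59 ≈ -1.3559)
h = 1 (h = -5*(-1/5) = 1)
(-6 + h)**2 + T*(-109) = (-6 + 1)**2 - 80/59*(-109) = (-5)**2 + 8720/59 = 25 + 8720/59 = 10195/59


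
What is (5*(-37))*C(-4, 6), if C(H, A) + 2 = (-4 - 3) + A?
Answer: 555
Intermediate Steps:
C(H, A) = -9 + A (C(H, A) = -2 + ((-4 - 3) + A) = -2 + (-7 + A) = -9 + A)
(5*(-37))*C(-4, 6) = (5*(-37))*(-9 + 6) = -185*(-3) = 555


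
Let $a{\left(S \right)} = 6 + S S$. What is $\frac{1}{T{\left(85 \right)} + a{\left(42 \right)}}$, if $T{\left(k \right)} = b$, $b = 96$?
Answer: $\frac{1}{1866} \approx 0.00053591$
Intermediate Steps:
$T{\left(k \right)} = 96$
$a{\left(S \right)} = 6 + S^{2}$
$\frac{1}{T{\left(85 \right)} + a{\left(42 \right)}} = \frac{1}{96 + \left(6 + 42^{2}\right)} = \frac{1}{96 + \left(6 + 1764\right)} = \frac{1}{96 + 1770} = \frac{1}{1866}$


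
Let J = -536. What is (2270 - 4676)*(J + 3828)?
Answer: -7920552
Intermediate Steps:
(2270 - 4676)*(J + 3828) = (2270 - 4676)*(-536 + 3828) = -2406*3292 = -7920552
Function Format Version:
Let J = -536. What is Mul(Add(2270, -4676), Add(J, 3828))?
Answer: -7920552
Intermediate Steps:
Mul(Add(2270, -4676), Add(J, 3828)) = Mul(Add(2270, -4676), Add(-536, 3828)) = Mul(-2406, 3292) = -7920552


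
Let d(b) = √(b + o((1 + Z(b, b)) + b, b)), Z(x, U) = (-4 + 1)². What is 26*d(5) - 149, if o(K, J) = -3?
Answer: -149 + 26*√2 ≈ -112.23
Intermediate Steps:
Z(x, U) = 9 (Z(x, U) = (-3)² = 9)
d(b) = √(-3 + b) (d(b) = √(b - 3) = √(-3 + b))
26*d(5) - 149 = 26*√(-3 + 5) - 149 = 26*√2 - 149 = -149 + 26*√2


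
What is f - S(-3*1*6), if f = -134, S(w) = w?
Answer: -116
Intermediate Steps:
f - S(-3*1*6) = -134 - (-3*1)*6 = -134 - (-3)*6 = -134 - 1*(-18) = -134 + 18 = -116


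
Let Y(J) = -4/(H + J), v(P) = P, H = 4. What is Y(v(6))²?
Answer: 4/25 ≈ 0.16000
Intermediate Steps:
Y(J) = -4/(4 + J)
Y(v(6))² = (-4/(4 + 6))² = (-4/10)² = (-4*⅒)² = (-⅖)² = 4/25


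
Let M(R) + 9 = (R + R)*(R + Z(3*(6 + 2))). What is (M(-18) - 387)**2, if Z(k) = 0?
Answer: 63504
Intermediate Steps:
M(R) = -9 + 2*R**2 (M(R) = -9 + (R + R)*(R + 0) = -9 + (2*R)*R = -9 + 2*R**2)
(M(-18) - 387)**2 = ((-9 + 2*(-18)**2) - 387)**2 = ((-9 + 2*324) - 387)**2 = ((-9 + 648) - 387)**2 = (639 - 387)**2 = 252**2 = 63504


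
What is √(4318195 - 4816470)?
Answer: 5*I*√19931 ≈ 705.89*I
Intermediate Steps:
√(4318195 - 4816470) = √(-498275) = 5*I*√19931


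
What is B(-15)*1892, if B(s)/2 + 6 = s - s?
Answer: -22704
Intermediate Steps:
B(s) = -12 (B(s) = -12 + 2*(s - s) = -12 + 2*0 = -12 + 0 = -12)
B(-15)*1892 = -12*1892 = -22704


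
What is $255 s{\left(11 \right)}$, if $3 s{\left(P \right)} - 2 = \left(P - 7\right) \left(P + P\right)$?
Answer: $7650$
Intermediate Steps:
$s{\left(P \right)} = \frac{2}{3} + \frac{2 P \left(-7 + P\right)}{3}$ ($s{\left(P \right)} = \frac{2}{3} + \frac{\left(P - 7\right) \left(P + P\right)}{3} = \frac{2}{3} + \frac{\left(-7 + P\right) 2 P}{3} = \frac{2}{3} + \frac{2 P \left(-7 + P\right)}{3}$)
$255 s{\left(11 \right)} = 255 \left(\frac{2}{3} - \frac{154}{3} + \frac{2 \cdot 11^{2}}{3}\right) = 255 \left(\frac{2}{3} - \frac{154}{3} + \frac{2}{3} \cdot 121\right) = 255 \left(\frac{2}{3} - \frac{154}{3} + \frac{242}{3}\right) = 255 \cdot 30 = 7650$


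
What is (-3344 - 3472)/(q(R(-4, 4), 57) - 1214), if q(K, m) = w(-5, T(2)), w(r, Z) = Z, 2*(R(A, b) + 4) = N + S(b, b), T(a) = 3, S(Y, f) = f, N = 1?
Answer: 6816/1211 ≈ 5.6284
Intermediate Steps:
R(A, b) = -7/2 + b/2 (R(A, b) = -4 + (1 + b)/2 = -4 + (1/2 + b/2) = -7/2 + b/2)
q(K, m) = 3
(-3344 - 3472)/(q(R(-4, 4), 57) - 1214) = (-3344 - 3472)/(3 - 1214) = -6816/(-1211) = -6816*(-1/1211) = 6816/1211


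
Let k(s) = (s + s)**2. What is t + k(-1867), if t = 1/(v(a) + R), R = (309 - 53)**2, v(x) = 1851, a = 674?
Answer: 939560498573/67387 ≈ 1.3943e+7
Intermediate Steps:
R = 65536 (R = 256**2 = 65536)
k(s) = 4*s**2 (k(s) = (2*s)**2 = 4*s**2)
t = 1/67387 (t = 1/(1851 + 65536) = 1/67387 ≈ 1.4840e-5)
t + k(-1867) = 1/67387 + 4*(-1867)**2 = 1/67387 + 4*3485689 = 1/67387 + 13942756 = 939560498573/67387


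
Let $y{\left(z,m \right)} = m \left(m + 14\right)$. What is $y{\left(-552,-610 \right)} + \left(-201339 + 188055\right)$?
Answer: $350276$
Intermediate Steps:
$y{\left(z,m \right)} = m \left(14 + m\right)$
$y{\left(-552,-610 \right)} + \left(-201339 + 188055\right) = - 610 \left(14 - 610\right) + \left(-201339 + 188055\right) = \left(-610\right) \left(-596\right) - 13284 = 363560 - 13284 = 350276$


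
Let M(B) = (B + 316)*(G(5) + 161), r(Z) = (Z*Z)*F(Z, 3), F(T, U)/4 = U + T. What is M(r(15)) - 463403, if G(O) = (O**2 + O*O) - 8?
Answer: 2889345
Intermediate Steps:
G(O) = -8 + 2*O**2 (G(O) = (O**2 + O**2) - 8 = 2*O**2 - 8 = -8 + 2*O**2)
F(T, U) = 4*T + 4*U (F(T, U) = 4*(U + T) = 4*(T + U) = 4*T + 4*U)
r(Z) = Z**2*(12 + 4*Z) (r(Z) = (Z*Z)*(4*Z + 4*3) = Z**2*(4*Z + 12) = Z**2*(12 + 4*Z))
M(B) = 64148 + 203*B (M(B) = (B + 316)*((-8 + 2*5**2) + 161) = (316 + B)*((-8 + 2*25) + 161) = (316 + B)*((-8 + 50) + 161) = (316 + B)*(42 + 161) = (316 + B)*203 = 64148 + 203*B)
M(r(15)) - 463403 = (64148 + 203*(4*15**2*(3 + 15))) - 463403 = (64148 + 203*(4*225*18)) - 463403 = (64148 + 203*16200) - 463403 = (64148 + 3288600) - 463403 = 3352748 - 463403 = 2889345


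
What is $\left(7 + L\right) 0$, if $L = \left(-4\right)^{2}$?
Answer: $0$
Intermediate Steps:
$L = 16$
$\left(7 + L\right) 0 = \left(7 + 16\right) 0 = 23 \cdot 0 = 0$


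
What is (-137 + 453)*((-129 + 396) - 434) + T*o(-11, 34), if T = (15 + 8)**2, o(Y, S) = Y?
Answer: -58591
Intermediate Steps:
T = 529 (T = 23**2 = 529)
(-137 + 453)*((-129 + 396) - 434) + T*o(-11, 34) = (-137 + 453)*((-129 + 396) - 434) + 529*(-11) = 316*(267 - 434) - 5819 = 316*(-167) - 5819 = -52772 - 5819 = -58591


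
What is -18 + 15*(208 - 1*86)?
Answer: 1812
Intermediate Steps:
-18 + 15*(208 - 1*86) = -18 + 15*(208 - 86) = -18 + 15*122 = -18 + 1830 = 1812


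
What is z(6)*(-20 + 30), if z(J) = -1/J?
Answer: -5/3 ≈ -1.6667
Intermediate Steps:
z(6)*(-20 + 30) = (-1/6)*(-20 + 30) = -1*⅙*10 = -⅙*10 = -5/3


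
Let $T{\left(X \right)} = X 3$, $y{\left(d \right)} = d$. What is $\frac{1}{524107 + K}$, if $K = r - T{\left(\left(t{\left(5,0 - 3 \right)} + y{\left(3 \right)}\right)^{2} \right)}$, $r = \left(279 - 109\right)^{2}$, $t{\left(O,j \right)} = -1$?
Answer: $\frac{1}{552995} \approx 1.8083 \cdot 10^{-6}$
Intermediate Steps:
$T{\left(X \right)} = 3 X$
$r = 28900$ ($r = 170^{2} = 28900$)
$K = 28888$ ($K = 28900 - 3 \left(-1 + 3\right)^{2} = 28900 - 3 \cdot 2^{2} = 28900 - 3 \cdot 4 = 28900 - 12 = 28888$)
$\frac{1}{524107 + K} = \frac{1}{524107 + 28888} = \frac{1}{552995}$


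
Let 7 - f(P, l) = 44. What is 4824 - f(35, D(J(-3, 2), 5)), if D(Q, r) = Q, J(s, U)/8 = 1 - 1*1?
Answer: 4861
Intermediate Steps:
J(s, U) = 0 (J(s, U) = 8*(1 - 1*1) = 8*(1 - 1) = 8*0 = 0)
f(P, l) = -37 (f(P, l) = 7 - 1*44 = 7 - 44 = -37)
4824 - f(35, D(J(-3, 2), 5)) = 4824 - 1*(-37) = 4824 + 37 = 4861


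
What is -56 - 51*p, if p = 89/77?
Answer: -8851/77 ≈ -114.95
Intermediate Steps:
p = 89/77 (p = 89*(1/77) = 89/77 ≈ 1.1558)
-56 - 51*p = -56 - 51*89/77 = -56 - 4539/77 = -8851/77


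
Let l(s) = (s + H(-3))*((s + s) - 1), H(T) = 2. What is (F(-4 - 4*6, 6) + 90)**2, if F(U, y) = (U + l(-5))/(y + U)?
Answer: 3900625/484 ≈ 8059.1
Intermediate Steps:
l(s) = (-1 + 2*s)*(2 + s) (l(s) = (s + 2)*((s + s) - 1) = (2 + s)*(2*s - 1) = (2 + s)*(-1 + 2*s) = (-1 + 2*s)*(2 + s))
F(U, y) = (33 + U)/(U + y) (F(U, y) = (U + (-2 + 2*(-5)**2 + 3*(-5)))/(y + U) = (U + (-2 + 2*25 - 15))/(U + y) = (U + (-2 + 50 - 15))/(U + y) = (U + 33)/(U + y) = (33 + U)/(U + y))
(F(-4 - 4*6, 6) + 90)**2 = ((33 + (-4 - 4*6))/((-4 - 4*6) + 6) + 90)**2 = ((33 + (-4 - 24))/((-4 - 24) + 6) + 90)**2 = ((33 - 28)/(-28 + 6) + 90)**2 = (5/(-22) + 90)**2 = (-1/22*5 + 90)**2 = (-5/22 + 90)**2 = (1975/22)**2 = 3900625/484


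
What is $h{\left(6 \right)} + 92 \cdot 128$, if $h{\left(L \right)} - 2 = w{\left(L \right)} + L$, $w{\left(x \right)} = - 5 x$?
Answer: $11754$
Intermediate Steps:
$h{\left(L \right)} = 2 - 4 L$ ($h{\left(L \right)} = 2 + \left(- 5 L + L\right) = 2 - 4 L$)
$h{\left(6 \right)} + 92 \cdot 128 = \left(2 - 24\right) + 92 \cdot 128 = \left(2 - 24\right) + 11776 = -22 + 11776 = 11754$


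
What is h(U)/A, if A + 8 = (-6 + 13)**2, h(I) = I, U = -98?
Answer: -98/41 ≈ -2.3902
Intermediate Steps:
A = 41 (A = -8 + (-6 + 13)**2 = -8 + 7**2 = -8 + 49 = 41)
h(U)/A = -98/41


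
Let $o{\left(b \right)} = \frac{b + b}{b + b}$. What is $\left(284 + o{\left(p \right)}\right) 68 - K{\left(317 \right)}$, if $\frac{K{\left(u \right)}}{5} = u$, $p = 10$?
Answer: $17795$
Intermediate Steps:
$o{\left(b \right)} = 1$ ($o{\left(b \right)} = \frac{2 b}{2 b} = 2 b \frac{1}{2 b} = 1$)
$K{\left(u \right)} = 5 u$
$\left(284 + o{\left(p \right)}\right) 68 - K{\left(317 \right)} = \left(284 + 1\right) 68 - 5 \cdot 317 = 285 \cdot 68 - 1585 = 19380 - 1585 = 17795$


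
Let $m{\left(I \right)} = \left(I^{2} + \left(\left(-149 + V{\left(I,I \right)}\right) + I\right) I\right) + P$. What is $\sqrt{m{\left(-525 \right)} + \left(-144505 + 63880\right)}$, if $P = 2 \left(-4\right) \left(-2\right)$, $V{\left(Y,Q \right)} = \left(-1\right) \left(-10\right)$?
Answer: $8 \sqrt{8494} \approx 737.3$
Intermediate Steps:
$V{\left(Y,Q \right)} = 10$
$P = 16$ ($P = \left(-8\right) \left(-2\right) = 16$)
$m{\left(I \right)} = 16 + I^{2} + I \left(-139 + I\right)$ ($m{\left(I \right)} = \left(I^{2} + \left(\left(-149 + 10\right) + I\right) I\right) + 16 = \left(I^{2} + \left(-139 + I\right) I\right) + 16 = \left(I^{2} + I \left(-139 + I\right)\right) + 16 = 16 + I^{2} + I \left(-139 + I\right)$)
$\sqrt{m{\left(-525 \right)} + \left(-144505 + 63880\right)} = \sqrt{\left(16 - -72975 + 2 \left(-525\right)^{2}\right) + \left(-144505 + 63880\right)} = \sqrt{\left(16 + 72975 + 2 \cdot 275625\right) - 80625} = \sqrt{\left(16 + 72975 + 551250\right) - 80625} = \sqrt{624241 - 80625} = \sqrt{543616} = 8 \sqrt{8494}$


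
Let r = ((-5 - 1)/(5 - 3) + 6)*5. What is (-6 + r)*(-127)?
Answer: -1143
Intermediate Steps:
r = 15 (r = (-6/2 + 6)*5 = (-6*½ + 6)*5 = (-3 + 6)*5 = 3*5 = 15)
(-6 + r)*(-127) = (-6 + 15)*(-127) = 9*(-127) = -1143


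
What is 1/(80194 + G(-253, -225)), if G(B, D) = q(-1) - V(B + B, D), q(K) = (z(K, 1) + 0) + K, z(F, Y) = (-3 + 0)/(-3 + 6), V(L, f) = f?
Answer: 1/80417 ≈ 1.2435e-5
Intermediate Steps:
z(F, Y) = -1 (z(F, Y) = -3/3 = -3*1/3 = -1)
q(K) = -1 + K (q(K) = (-1 + 0) + K = -1 + K)
G(B, D) = -2 - D (G(B, D) = (-1 - 1) - D = -2 - D)
1/(80194 + G(-253, -225)) = 1/(80194 + (-2 - 1*(-225))) = 1/(80194 + (-2 + 225)) = 1/(80194 + 223) = 1/80417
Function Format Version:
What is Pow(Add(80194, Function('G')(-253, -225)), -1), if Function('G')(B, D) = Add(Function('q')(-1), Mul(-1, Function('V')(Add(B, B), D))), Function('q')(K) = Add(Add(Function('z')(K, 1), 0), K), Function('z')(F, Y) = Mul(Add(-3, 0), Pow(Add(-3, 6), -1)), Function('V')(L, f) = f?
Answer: Rational(1, 80417) ≈ 1.2435e-5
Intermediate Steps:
Function('z')(F, Y) = -1 (Function('z')(F, Y) = Mul(-3, Pow(3, -1)) = Mul(-3, Rational(1, 3)) = -1)
Function('q')(K) = Add(-1, K) (Function('q')(K) = Add(Add(-1, 0), K) = Add(-1, K))
Function('G')(B, D) = Add(-2, Mul(-1, D)) (Function('G')(B, D) = Add(Add(-1, -1), Mul(-1, D)) = Add(-2, Mul(-1, D)))
Pow(Add(80194, Function('G')(-253, -225)), -1) = Pow(Add(80194, Add(-2, Mul(-1, -225))), -1) = Pow(Add(80194, Add(-2, 225)), -1) = Pow(Add(80194, 223), -1) = Pow(80417, -1) = Rational(1, 80417)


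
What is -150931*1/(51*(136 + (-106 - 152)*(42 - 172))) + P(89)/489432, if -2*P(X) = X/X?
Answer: -12311886655/140097952272 ≈ -0.087881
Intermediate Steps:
P(X) = -1/2 (P(X) = -X/(2*X) = -1/2*1 = -1/2)
-150931*1/(51*(136 + (-106 - 152)*(42 - 172))) + P(89)/489432 = -150931*1/(51*(136 + (-106 - 152)*(42 - 172))) - 1/2/489432 = -150931*1/(51*(136 - 258*(-130))) - 1/2*1/489432 = -150931*1/(51*(136 + 33540)) - 1/978864 = -150931/(33676*51) - 1/978864 = -150931/1717476 - 1/978864 = -12311886655/140097952272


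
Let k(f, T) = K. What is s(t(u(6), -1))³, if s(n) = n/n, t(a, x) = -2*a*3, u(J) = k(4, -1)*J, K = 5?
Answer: 1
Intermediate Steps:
k(f, T) = 5
u(J) = 5*J
t(a, x) = -6*a
s(n) = 1
s(t(u(6), -1))³ = 1³ = 1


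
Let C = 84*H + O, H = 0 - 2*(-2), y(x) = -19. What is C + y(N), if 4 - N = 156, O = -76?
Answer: 241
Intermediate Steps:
N = -152 (N = 4 - 1*156 = 4 - 156 = -152)
H = 4 (H = 0 + 4 = 4)
C = 260 (C = 84*4 - 76 = 336 - 76 = 260)
C + y(N) = 260 - 19 = 241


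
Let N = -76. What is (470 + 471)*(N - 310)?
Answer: -363226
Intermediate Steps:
(470 + 471)*(N - 310) = (470 + 471)*(-76 - 310) = 941*(-386) = -363226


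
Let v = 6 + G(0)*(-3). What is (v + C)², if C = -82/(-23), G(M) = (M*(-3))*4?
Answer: 48400/529 ≈ 91.493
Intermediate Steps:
G(M) = -12*M (G(M) = -3*M*4 = -12*M)
C = 82/23 (C = -82*(-1/23) = 82/23 ≈ 3.5652)
v = 6 (v = 6 - 12*0*(-3) = 6 + 0*(-3) = 6 + 0 = 6)
(v + C)² = (6 + 82/23)² = (220/23)² = 48400/529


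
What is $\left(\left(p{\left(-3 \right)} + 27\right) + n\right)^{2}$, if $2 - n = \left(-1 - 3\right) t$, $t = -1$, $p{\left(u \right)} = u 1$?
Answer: $484$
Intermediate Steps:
$p{\left(u \right)} = u$
$n = -2$ ($n = 2 - \left(-1 - 3\right) \left(-1\right) = 2 - \left(-4\right) \left(-1\right) = 2 - 4 = -2$)
$\left(\left(p{\left(-3 \right)} + 27\right) + n\right)^{2} = \left(\left(-3 + 27\right) - 2\right)^{2} = \left(24 - 2\right)^{2} = 22^{2} = 484$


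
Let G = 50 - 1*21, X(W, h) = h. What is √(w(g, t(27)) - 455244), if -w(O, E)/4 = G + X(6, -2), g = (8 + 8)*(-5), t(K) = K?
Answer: 2*I*√113838 ≈ 674.8*I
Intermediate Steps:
G = 29 (G = 50 - 21 = 29)
g = -80 (g = 16*(-5) = -80)
w(O, E) = -108 (w(O, E) = -4*(29 - 2) = -4*27 = -108)
√(w(g, t(27)) - 455244) = √(-108 - 455244) = √(-455352) = 2*I*√113838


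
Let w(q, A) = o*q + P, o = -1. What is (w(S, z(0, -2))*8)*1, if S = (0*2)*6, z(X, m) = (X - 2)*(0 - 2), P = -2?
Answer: -16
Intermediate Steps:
z(X, m) = 4 - 2*X (z(X, m) = (-2 + X)*(-2) = 4 - 2*X)
S = 0 (S = 0*6 = 0)
w(q, A) = -2 - q (w(q, A) = -q - 2 = -2 - q)
(w(S, z(0, -2))*8)*1 = ((-2 - 1*0)*8)*1 = ((-2 + 0)*8)*1 = -2*8*1 = -16*1 = -16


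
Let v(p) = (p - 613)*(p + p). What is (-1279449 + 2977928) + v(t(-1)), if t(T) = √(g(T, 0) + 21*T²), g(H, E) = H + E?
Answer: 1698519 - 2452*√5 ≈ 1.6930e+6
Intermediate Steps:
g(H, E) = E + H
t(T) = √(T + 21*T²) (t(T) = √((0 + T) + 21*T²) = √(T + 21*T²))
v(p) = 2*p*(-613 + p) (v(p) = (-613 + p)*(2*p) = 2*p*(-613 + p))
(-1279449 + 2977928) + v(t(-1)) = (-1279449 + 2977928) + 2*√(-(1 + 21*(-1)))*(-613 + √(-(1 + 21*(-1)))) = 1698479 + 2*√(-(1 - 21))*(-613 + √(-(1 - 21))) = 1698479 + 2*√(-1*(-20))*(-613 + √(-1*(-20))) = 1698479 + 2*√20*(-613 + √20) = 1698479 + 2*(2*√5)*(-613 + 2*√5) = 1698479 + 4*√5*(-613 + 2*√5)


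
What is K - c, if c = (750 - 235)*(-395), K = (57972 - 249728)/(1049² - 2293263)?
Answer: 121329072053/596431 ≈ 2.0343e+5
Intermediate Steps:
K = 95878/596431 (K = -191756/(1100401 - 2293263) = -191756/(-1192862) = -191756*(-1/1192862) = 95878/596431 ≈ 0.16075)
c = -203425 (c = 515*(-395) = -203425)
K - c = 95878/596431 - 1*(-203425) = 95878/596431 + 203425 = 121329072053/596431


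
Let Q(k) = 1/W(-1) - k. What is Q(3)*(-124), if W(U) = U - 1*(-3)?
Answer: 310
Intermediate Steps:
W(U) = 3 + U (W(U) = U + 3 = 3 + U)
Q(k) = 1/2 - k (Q(k) = 1/(3 - 1) - k = 1/2 - k)
Q(3)*(-124) = (1/2 - 1*3)*(-124) = (1/2 - 3)*(-124) = -5/2*(-124) = 310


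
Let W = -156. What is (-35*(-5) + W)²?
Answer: 361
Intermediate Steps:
(-35*(-5) + W)² = (-35*(-5) - 156)² = (175 - 156)² = 19² = 361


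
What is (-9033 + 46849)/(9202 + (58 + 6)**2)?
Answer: 18908/6649 ≈ 2.8437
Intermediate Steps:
(-9033 + 46849)/(9202 + (58 + 6)**2) = 37816/(9202 + 64**2) = 37816/(9202 + 4096) = 37816/13298 = 37816*(1/13298) = 18908/6649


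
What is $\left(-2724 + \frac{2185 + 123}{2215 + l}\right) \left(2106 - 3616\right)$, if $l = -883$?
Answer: $\frac{1368837650}{333} \approx 4.1106 \cdot 10^{6}$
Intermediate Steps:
$\left(-2724 + \frac{2185 + 123}{2215 + l}\right) \left(2106 - 3616\right) = \left(-2724 + \frac{2185 + 123}{2215 - 883}\right) \left(2106 - 3616\right) = \left(-2724 + \frac{2308}{1332}\right) \left(-1510\right) = \left(-2724 + 2308 \cdot \frac{1}{1332}\right) \left(-1510\right) = \left(-2724 + \frac{577}{333}\right) \left(-1510\right) = \left(- \frac{906515}{333}\right) \left(-1510\right) = \frac{1368837650}{333}$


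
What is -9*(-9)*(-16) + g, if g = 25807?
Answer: 24511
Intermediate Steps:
-9*(-9)*(-16) + g = -9*(-9)*(-16) + 25807 = 81*(-16) + 25807 = -1296 + 25807 = 24511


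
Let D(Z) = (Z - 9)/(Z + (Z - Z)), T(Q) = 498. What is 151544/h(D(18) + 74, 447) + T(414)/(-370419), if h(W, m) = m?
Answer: 18711518110/55192431 ≈ 339.02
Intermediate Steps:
D(Z) = (-9 + Z)/Z (D(Z) = (-9 + Z)/(Z + 0) = (-9 + Z)/Z)
151544/h(D(18) + 74, 447) + T(414)/(-370419) = 151544/447 + 498/(-370419) = 151544*(1/447) + 498*(-1/370419) = 151544/447 - 166/123473 = 18711518110/55192431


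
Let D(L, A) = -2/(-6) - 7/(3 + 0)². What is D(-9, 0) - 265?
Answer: -2389/9 ≈ -265.44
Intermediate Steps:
D(L, A) = -4/9 (D(L, A) = -2*(-⅙) - 7/(3²) = ⅓ - 7/9 = -4/9)
D(-9, 0) - 265 = -4/9 - 265 = -2389/9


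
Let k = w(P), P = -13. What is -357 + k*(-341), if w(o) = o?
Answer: 4076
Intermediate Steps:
k = -13
-357 + k*(-341) = -357 - 13*(-341) = -357 + 4433 = 4076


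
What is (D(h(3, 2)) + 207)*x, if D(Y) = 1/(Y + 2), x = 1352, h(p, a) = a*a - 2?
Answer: 280202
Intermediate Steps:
h(p, a) = -2 + a² (h(p, a) = a² - 2 = -2 + a²)
D(Y) = 1/(2 + Y)
(D(h(3, 2)) + 207)*x = (1/(2 + (-2 + 2²)) + 207)*1352 = (1/(2 + (-2 + 4)) + 207)*1352 = (1/(2 + 2) + 207)*1352 = (1/4 + 207)*1352 = (¼ + 207)*1352 = (829/4)*1352 = 280202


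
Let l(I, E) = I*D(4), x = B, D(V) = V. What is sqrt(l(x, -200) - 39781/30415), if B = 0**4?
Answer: I*sqrt(24692635)/4345 ≈ 1.1437*I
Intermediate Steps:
B = 0
x = 0
l(I, E) = 4*I (l(I, E) = I*4 = 4*I)
sqrt(l(x, -200) - 39781/30415) = sqrt(4*0 - 39781/30415) = sqrt(0 - 39781*1/30415) = sqrt(0 - 5683/4345) = sqrt(-5683/4345) = I*sqrt(24692635)/4345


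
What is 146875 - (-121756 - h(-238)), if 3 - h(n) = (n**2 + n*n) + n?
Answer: 155584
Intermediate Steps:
h(n) = 3 - n - 2*n**2 (h(n) = 3 - ((n**2 + n*n) + n) = 3 - ((n**2 + n**2) + n) = 3 - (2*n**2 + n) = 3 - (n + 2*n**2) = 3 + (-n - 2*n**2) = 3 - n - 2*n**2)
146875 - (-121756 - h(-238)) = 146875 - (-121756 - (3 - 1*(-238) - 2*(-238)**2)) = 146875 - (-121756 - (3 + 238 - 2*56644)) = 146875 - (-121756 - (3 + 238 - 113288)) = 146875 - (-121756 - 1*(-113047)) = 146875 - (-121756 + 113047) = 146875 - 1*(-8709) = 146875 + 8709 = 155584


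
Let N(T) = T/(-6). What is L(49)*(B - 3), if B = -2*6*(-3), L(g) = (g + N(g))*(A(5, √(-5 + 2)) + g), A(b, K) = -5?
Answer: 59290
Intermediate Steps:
N(T) = -T/6 (N(T) = T*(-⅙) = -T/6)
L(g) = 5*g*(-5 + g)/6 (L(g) = (g - g/6)*(-5 + g) = (5*g/6)*(-5 + g) = 5*g*(-5 + g)/6)
B = 36 (B = -12*(-3) = 36)
L(49)*(B - 3) = ((⅚)*49*(-5 + 49))*(36 - 3) = ((⅚)*49*44)*33 = (5390/3)*33 = 59290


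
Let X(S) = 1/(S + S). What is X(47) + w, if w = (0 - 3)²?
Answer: 847/94 ≈ 9.0106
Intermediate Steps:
X(S) = 1/(2*S)
w = 9 (w = (-3)² = 9)
X(47) + w = (½)/47 + 9 = (½)*(1/47) + 9 = 1/94 + 9 = 847/94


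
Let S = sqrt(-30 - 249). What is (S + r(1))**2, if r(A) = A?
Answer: -278 + 6*I*sqrt(31) ≈ -278.0 + 33.407*I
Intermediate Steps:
S = 3*I*sqrt(31) (S = sqrt(-279) = 3*I*sqrt(31) ≈ 16.703*I)
(S + r(1))**2 = (3*I*sqrt(31) + 1)**2 = (1 + 3*I*sqrt(31))**2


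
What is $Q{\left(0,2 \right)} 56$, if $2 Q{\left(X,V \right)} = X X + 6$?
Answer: $168$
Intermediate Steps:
$Q{\left(X,V \right)} = 3 + \frac{X^{2}}{2}$ ($Q{\left(X,V \right)} = \frac{X X + 6}{2} = \frac{X^{2} + 6}{2} = \frac{6 + X^{2}}{2} = 3 + \frac{X^{2}}{2}$)
$Q{\left(0,2 \right)} 56 = \left(3 + \frac{0^{2}}{2}\right) 56 = \left(3 + \frac{1}{2} \cdot 0\right) 56 = \left(3 + 0\right) 56 = 3 \cdot 56 = 168$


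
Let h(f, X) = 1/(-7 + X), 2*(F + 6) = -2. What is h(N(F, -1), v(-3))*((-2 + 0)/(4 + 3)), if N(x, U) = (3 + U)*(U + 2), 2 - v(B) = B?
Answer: ⅐ ≈ 0.14286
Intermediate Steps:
F = -7 (F = -6 + (½)*(-2) = -6 - 1 = -7)
v(B) = 2 - B
N(x, U) = (2 + U)*(3 + U) (N(x, U) = (3 + U)*(2 + U) = (2 + U)*(3 + U))
h(N(F, -1), v(-3))*((-2 + 0)/(4 + 3)) = ((-2 + 0)/(4 + 3))/(-7 + (2 - 1*(-3))) = (-2/7)/(-7 + (2 + 3)) = (-2*⅐)/(-7 + 5) = -2/7/(-2) = -½*(-2/7) = ⅐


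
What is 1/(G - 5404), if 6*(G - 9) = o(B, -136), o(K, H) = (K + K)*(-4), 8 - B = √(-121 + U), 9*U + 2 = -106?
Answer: -48651/262993217 - 12*I*√133/262993217 ≈ -0.00018499 - 5.2621e-7*I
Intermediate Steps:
U = -12 (U = -2/9 + (⅑)*(-106) = -2/9 - 106/9 = -12)
B = 8 - I*√133 (B = 8 - √(-121 - 12) = 8 - √(-133) = 8 - I*√133 ≈ 8.0 - 11.533*I)
o(K, H) = -8*K (o(K, H) = (2*K)*(-4) = -8*K)
G = -5/3 + 4*I*√133/3 (G = 9 + (-8*(8 - I*√133))/6 = 9 + (-64 + 8*I*√133)/6 = 9 + (-32/3 + 4*I*√133/3) = -5/3 + 4*I*√133/3 ≈ -1.6667 + 15.377*I)
1/(G - 5404) = 1/((-5/3 + 4*I*√133/3) - 5404) = 1/(-16217/3 + 4*I*√133/3)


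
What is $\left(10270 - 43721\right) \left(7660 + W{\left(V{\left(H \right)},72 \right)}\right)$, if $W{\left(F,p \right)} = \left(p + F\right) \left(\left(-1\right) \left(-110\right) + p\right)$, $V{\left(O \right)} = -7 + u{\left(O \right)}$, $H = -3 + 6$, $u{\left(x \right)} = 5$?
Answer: $-682400400$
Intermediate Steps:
$H = 3$
$V{\left(O \right)} = -2$ ($V{\left(O \right)} = -7 + 5 = -2$)
$W{\left(F,p \right)} = \left(110 + p\right) \left(F + p\right)$ ($W{\left(F,p \right)} = \left(F + p\right) \left(110 + p\right) = \left(110 + p\right) \left(F + p\right)$)
$\left(10270 - 43721\right) \left(7660 + W{\left(V{\left(H \right)},72 \right)}\right) = \left(10270 - 43721\right) \left(7660 + \left(72^{2} + 110 \left(-2\right) + 110 \cdot 72 - 144\right)\right) = - 33451 \left(7660 + \left(5184 - 220 + 7920 - 144\right)\right) = - 33451 \left(7660 + 12740\right) = \left(-33451\right) 20400 = -682400400$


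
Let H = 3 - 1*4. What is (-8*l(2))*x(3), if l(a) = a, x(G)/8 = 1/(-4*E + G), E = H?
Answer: -128/7 ≈ -18.286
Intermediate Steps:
H = -1 (H = 3 - 4 = -1)
E = -1
x(G) = 8/(4 + G) (x(G) = 8/(-4*(-1) + G) = 8/(4 + G))
(-8*l(2))*x(3) = (-8*2)*(8/(4 + 3)) = -128/7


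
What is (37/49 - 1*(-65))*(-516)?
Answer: -1662552/49 ≈ -33930.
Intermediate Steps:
(37/49 - 1*(-65))*(-516) = (37*(1/49) + 65)*(-516) = (37/49 + 65)*(-516) = (3222/49)*(-516) = -1662552/49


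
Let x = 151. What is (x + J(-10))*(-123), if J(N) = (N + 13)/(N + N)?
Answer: -371091/20 ≈ -18555.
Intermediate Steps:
J(N) = (13 + N)/(2*N) (J(N) = (13 + N)/((2*N)) = (13 + N)*(1/(2*N)) = (13 + N)/(2*N))
(x + J(-10))*(-123) = (151 + (½)*(13 - 10)/(-10))*(-123) = (151 + (½)*(-⅒)*3)*(-123) = (151 - 3/20)*(-123) = (3017/20)*(-123) = -371091/20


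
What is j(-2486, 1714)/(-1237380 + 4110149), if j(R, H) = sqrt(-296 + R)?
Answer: I*sqrt(2782)/2872769 ≈ 1.836e-5*I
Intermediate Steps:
j(-2486, 1714)/(-1237380 + 4110149) = sqrt(-296 - 2486)/(-1237380 + 4110149) = sqrt(-2782)/2872769 = (I*sqrt(2782))*(1/2872769) = I*sqrt(2782)/2872769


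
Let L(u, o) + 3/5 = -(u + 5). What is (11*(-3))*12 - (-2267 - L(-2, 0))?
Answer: 9337/5 ≈ 1867.4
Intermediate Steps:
L(u, o) = -28/5 - u (L(u, o) = -3/5 - (u + 5) = -3/5 - (5 + u) = -3/5 + (-5 - u) = -28/5 - u)
(11*(-3))*12 - (-2267 - L(-2, 0)) = (11*(-3))*12 - (-2267 - (-28/5 - 1*(-2))) = -33*12 - (-2267 - (-28/5 + 2)) = -396 - (-2267 - 1*(-18/5)) = -396 - (-2267 + 18/5) = -396 - 1*(-11317/5) = -396 + 11317/5 = 9337/5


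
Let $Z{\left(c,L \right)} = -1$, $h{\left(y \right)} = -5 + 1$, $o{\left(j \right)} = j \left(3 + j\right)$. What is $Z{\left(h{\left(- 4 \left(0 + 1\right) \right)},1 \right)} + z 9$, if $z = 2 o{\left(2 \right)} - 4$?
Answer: $143$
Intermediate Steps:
$h{\left(y \right)} = -4$
$z = 16$ ($z = 2 \cdot 2 \left(3 + 2\right) - 4 = 2 \cdot 2 \cdot 5 - 4 = 2 \cdot 10 - 4 = 20 - 4 = 16$)
$Z{\left(h{\left(- 4 \left(0 + 1\right) \right)},1 \right)} + z 9 = -1 + 16 \cdot 9 = -1 + 144 = 143$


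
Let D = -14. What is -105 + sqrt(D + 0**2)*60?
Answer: -105 + 60*I*sqrt(14) ≈ -105.0 + 224.5*I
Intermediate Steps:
-105 + sqrt(D + 0**2)*60 = -105 + sqrt(-14 + 0**2)*60 = -105 + sqrt(-14 + 0)*60 = -105 + sqrt(-14)*60 = -105 + (I*sqrt(14))*60 = -105 + 60*I*sqrt(14)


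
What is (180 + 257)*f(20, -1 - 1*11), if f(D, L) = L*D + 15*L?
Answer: -183540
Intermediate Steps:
f(D, L) = 15*L + D*L (f(D, L) = D*L + 15*L = 15*L + D*L)
(180 + 257)*f(20, -1 - 1*11) = (180 + 257)*((-1 - 1*11)*(15 + 20)) = 437*((-1 - 11)*35) = 437*(-12*35) = 437*(-420) = -183540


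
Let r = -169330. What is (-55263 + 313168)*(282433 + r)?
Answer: 29169829215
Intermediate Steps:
(-55263 + 313168)*(282433 + r) = (-55263 + 313168)*(282433 - 169330) = 257905*113103 = 29169829215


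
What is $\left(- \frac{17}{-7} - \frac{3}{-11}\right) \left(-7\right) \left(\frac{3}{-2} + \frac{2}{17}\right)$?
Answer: $\frac{4888}{187} \approx 26.139$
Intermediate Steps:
$\left(- \frac{17}{-7} - \frac{3}{-11}\right) \left(-7\right) \left(\frac{3}{-2} + \frac{2}{17}\right) = \left(\left(-17\right) \left(- \frac{1}{7}\right) - - \frac{3}{11}\right) \left(-7\right) \left(3 \left(- \frac{1}{2}\right) + 2 \cdot \frac{1}{17}\right) = \left(\frac{17}{7} + \frac{3}{11}\right) \left(-7\right) \left(- \frac{3}{2} + \frac{2}{17}\right) = \frac{208}{77} \left(-7\right) \left(- \frac{47}{34}\right) = \left(- \frac{208}{11}\right) \left(- \frac{47}{34}\right) = \frac{4888}{187}$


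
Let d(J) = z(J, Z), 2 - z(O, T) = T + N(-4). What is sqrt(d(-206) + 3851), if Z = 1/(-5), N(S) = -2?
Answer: 2*sqrt(24095)/5 ≈ 62.090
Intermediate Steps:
Z = -1/5 ≈ -0.20000
z(O, T) = 4 - T (z(O, T) = 2 - (T - 2) = 2 - (-2 + T) = 2 + (2 - T) = 4 - T)
d(J) = 21/5 (d(J) = 4 - 1*(-1/5) = 4 + 1/5 = 21/5)
sqrt(d(-206) + 3851) = sqrt(21/5 + 3851) = sqrt(19276/5) = 2*sqrt(24095)/5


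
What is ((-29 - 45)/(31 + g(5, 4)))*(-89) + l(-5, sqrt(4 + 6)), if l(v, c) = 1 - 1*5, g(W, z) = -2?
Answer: 6470/29 ≈ 223.10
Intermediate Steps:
l(v, c) = -4 (l(v, c) = 1 - 5 = -4)
((-29 - 45)/(31 + g(5, 4)))*(-89) + l(-5, sqrt(4 + 6)) = ((-29 - 45)/(31 - 2))*(-89) - 4 = -74/29*(-89) - 4 = 6586/29 - 4 = 6470/29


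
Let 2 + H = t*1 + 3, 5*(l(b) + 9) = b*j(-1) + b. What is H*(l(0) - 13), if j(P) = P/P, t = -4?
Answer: 66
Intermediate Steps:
j(P) = 1
l(b) = -9 + 2*b/5 (l(b) = -9 + (b*1 + b)/5 = -9 + (b + b)/5 = -9 + (2*b)/5 = -9 + 2*b/5)
H = -3 (H = -2 + (-4*1 + 3) = -2 + (-4 + 3) = -2 - 1 = -3)
H*(l(0) - 13) = -3*((-9 + (⅖)*0) - 13) = -3*((-9 + 0) - 13) = -3*(-9 - 13) = -3*(-22) = 66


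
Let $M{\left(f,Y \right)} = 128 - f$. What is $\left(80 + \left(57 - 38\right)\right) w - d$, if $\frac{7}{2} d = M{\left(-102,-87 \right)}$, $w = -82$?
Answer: $- \frac{57286}{7} \approx -8183.7$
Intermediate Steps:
$d = \frac{460}{7}$ ($d = \frac{2 \left(128 - -102\right)}{7} = \frac{2 \left(128 + 102\right)}{7} = \frac{2}{7} \cdot 230 = \frac{460}{7} \approx 65.714$)
$\left(80 + \left(57 - 38\right)\right) w - d = \left(80 + \left(57 - 38\right)\right) \left(-82\right) - \frac{460}{7} = \left(80 + 19\right) \left(-82\right) - \frac{460}{7} = 99 \left(-82\right) - \frac{460}{7} = -8118 - \frac{460}{7} = - \frac{57286}{7}$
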